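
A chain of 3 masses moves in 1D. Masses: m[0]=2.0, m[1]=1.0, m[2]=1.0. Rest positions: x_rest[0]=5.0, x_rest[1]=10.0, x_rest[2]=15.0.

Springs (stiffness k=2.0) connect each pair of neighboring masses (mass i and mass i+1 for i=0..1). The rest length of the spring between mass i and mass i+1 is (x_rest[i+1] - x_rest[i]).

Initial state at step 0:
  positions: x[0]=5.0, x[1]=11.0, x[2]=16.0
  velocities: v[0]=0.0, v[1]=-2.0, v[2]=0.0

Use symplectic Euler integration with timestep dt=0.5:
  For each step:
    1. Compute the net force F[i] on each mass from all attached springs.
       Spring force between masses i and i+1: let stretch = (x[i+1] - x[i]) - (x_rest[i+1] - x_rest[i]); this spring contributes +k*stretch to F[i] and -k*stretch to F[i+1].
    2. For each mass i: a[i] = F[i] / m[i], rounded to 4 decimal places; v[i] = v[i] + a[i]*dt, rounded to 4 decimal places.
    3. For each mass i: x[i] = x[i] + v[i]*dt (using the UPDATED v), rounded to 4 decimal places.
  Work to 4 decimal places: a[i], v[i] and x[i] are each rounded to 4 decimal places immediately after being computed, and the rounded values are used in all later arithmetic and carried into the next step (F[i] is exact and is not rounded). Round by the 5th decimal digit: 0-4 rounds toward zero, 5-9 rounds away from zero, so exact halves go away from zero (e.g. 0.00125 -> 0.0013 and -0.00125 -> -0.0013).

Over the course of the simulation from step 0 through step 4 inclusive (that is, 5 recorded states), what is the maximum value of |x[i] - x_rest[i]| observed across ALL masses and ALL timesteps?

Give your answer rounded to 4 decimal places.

Step 0: x=[5.0000 11.0000 16.0000] v=[0.0000 -2.0000 0.0000]
Step 1: x=[5.2500 9.5000 16.0000] v=[0.5000 -3.0000 0.0000]
Step 2: x=[5.3125 9.1250 15.2500] v=[0.1250 -0.7500 -1.5000]
Step 3: x=[5.0781 9.9063 13.9375] v=[-0.4688 1.5625 -2.6250]
Step 4: x=[4.8008 10.2891 13.1094] v=[-0.5547 0.7655 -1.6562]
Max displacement = 1.8906

Answer: 1.8906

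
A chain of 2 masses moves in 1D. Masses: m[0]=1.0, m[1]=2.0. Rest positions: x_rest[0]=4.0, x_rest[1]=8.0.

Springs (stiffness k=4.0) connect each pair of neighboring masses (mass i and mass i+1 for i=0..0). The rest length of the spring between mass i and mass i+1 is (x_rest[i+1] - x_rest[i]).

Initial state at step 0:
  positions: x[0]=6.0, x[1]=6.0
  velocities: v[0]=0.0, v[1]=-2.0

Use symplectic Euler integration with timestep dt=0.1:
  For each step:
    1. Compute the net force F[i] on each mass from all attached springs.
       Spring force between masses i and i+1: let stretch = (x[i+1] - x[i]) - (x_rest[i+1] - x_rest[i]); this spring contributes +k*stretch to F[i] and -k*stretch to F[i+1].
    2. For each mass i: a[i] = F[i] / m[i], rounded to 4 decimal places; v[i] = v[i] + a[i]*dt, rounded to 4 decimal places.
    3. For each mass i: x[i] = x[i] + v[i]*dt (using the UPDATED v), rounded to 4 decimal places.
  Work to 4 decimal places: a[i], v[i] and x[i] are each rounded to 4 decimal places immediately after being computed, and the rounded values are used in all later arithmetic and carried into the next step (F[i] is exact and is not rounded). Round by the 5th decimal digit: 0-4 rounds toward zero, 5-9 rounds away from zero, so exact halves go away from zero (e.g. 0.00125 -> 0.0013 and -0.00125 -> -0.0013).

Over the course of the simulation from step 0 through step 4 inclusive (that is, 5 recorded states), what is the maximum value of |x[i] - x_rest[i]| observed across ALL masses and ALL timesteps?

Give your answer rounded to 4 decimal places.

Step 0: x=[6.0000 6.0000] v=[0.0000 -2.0000]
Step 1: x=[5.8400 5.8800] v=[-1.6000 -1.2000]
Step 2: x=[5.5216 5.8392] v=[-3.1840 -0.4080]
Step 3: x=[5.0559 5.8721] v=[-4.6570 0.3285]
Step 4: x=[4.4629 5.9686] v=[-5.9305 0.9653]
Max displacement = 2.1608

Answer: 2.1608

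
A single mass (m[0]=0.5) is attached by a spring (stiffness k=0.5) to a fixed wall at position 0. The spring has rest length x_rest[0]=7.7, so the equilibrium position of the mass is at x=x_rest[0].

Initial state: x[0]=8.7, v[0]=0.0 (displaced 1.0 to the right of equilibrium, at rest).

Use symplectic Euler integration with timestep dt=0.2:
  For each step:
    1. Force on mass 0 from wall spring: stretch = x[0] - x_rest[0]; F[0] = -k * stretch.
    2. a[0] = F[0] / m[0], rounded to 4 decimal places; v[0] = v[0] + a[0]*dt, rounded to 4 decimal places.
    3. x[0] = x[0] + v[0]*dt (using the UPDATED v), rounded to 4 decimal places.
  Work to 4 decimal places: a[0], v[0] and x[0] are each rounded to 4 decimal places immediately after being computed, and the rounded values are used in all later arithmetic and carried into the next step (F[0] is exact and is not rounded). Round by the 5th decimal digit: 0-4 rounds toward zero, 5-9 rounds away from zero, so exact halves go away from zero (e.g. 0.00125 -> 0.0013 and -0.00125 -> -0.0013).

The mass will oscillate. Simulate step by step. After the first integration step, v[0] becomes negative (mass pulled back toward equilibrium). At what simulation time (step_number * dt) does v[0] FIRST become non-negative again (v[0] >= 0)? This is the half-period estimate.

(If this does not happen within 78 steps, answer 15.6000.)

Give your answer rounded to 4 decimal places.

Answer: 3.2000

Derivation:
Step 0: x=[8.7000] v=[0.0000]
Step 1: x=[8.6600] v=[-0.2000]
Step 2: x=[8.5816] v=[-0.3920]
Step 3: x=[8.4679] v=[-0.5683]
Step 4: x=[8.3235] v=[-0.7219]
Step 5: x=[8.1542] v=[-0.8466]
Step 6: x=[7.9667] v=[-0.9374]
Step 7: x=[7.7686] v=[-0.9907]
Step 8: x=[7.5677] v=[-1.0044]
Step 9: x=[7.3721] v=[-0.9779]
Step 10: x=[7.1896] v=[-0.9123]
Step 11: x=[7.0276] v=[-0.8102]
Step 12: x=[6.8925] v=[-0.6757]
Step 13: x=[6.7897] v=[-0.5142]
Step 14: x=[6.7233] v=[-0.3321]
Step 15: x=[6.6959] v=[-0.1368]
Step 16: x=[6.7087] v=[0.0640]
First v>=0 after going negative at step 16, time=3.2000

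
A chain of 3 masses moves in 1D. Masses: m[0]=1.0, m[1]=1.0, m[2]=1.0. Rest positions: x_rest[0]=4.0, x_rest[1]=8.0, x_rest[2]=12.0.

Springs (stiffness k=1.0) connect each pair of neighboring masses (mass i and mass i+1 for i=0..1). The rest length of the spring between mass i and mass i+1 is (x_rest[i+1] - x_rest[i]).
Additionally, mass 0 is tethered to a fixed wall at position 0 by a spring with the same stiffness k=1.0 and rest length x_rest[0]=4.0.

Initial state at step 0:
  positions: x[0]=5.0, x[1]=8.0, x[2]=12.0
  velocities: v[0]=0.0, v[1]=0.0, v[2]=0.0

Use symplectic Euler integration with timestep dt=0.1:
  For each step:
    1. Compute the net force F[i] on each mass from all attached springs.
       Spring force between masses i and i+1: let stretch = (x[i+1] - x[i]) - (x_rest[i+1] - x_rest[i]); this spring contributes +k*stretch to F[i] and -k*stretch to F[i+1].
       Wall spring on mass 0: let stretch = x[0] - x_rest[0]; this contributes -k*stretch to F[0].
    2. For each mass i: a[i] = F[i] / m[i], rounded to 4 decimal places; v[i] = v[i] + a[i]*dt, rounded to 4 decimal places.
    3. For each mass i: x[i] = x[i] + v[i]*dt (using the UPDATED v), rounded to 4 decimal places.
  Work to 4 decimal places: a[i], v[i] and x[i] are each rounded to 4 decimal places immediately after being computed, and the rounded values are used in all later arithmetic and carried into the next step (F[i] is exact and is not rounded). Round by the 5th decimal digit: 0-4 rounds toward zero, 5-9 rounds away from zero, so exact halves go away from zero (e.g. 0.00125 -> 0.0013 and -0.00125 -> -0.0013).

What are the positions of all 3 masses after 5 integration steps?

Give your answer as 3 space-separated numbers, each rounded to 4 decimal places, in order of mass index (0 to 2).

Step 0: x=[5.0000 8.0000 12.0000] v=[0.0000 0.0000 0.0000]
Step 1: x=[4.9800 8.0100 12.0000] v=[-0.2000 0.1000 0.0000]
Step 2: x=[4.9405 8.0296 12.0001] v=[-0.3950 0.1960 0.0010]
Step 3: x=[4.8825 8.0580 12.0005] v=[-0.5801 0.2841 0.0040]
Step 4: x=[4.8074 8.0941 12.0015] v=[-0.7508 0.3608 0.0098]
Step 5: x=[4.7171 8.1364 12.0034] v=[-0.9029 0.4229 0.0191]

Answer: 4.7171 8.1364 12.0034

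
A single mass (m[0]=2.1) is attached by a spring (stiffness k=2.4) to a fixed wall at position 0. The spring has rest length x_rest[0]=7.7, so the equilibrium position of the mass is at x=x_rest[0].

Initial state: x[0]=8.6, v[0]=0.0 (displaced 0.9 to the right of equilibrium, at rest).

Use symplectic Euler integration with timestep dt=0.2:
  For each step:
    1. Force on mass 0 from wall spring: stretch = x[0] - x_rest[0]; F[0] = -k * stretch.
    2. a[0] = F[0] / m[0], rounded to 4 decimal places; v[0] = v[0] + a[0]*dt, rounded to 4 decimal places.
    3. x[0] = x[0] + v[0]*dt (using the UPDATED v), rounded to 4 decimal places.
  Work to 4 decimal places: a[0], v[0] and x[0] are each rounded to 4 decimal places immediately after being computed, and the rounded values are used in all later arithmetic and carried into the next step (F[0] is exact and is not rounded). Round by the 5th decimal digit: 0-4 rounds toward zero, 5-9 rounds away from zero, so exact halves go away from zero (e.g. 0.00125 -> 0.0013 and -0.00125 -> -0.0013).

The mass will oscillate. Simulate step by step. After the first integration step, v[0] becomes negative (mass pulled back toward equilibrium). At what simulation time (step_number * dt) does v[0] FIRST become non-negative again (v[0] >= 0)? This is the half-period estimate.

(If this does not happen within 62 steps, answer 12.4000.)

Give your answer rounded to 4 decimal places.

Step 0: x=[8.6000] v=[0.0000]
Step 1: x=[8.5589] v=[-0.2057]
Step 2: x=[8.4785] v=[-0.4020]
Step 3: x=[8.3625] v=[-0.5799]
Step 4: x=[8.2162] v=[-0.7313]
Step 5: x=[8.0463] v=[-0.8493]
Step 6: x=[7.8606] v=[-0.9285]
Step 7: x=[7.6676] v=[-0.9652]
Step 8: x=[7.4760] v=[-0.9578]
Step 9: x=[7.2947] v=[-0.9066]
Step 10: x=[7.1319] v=[-0.8140]
Step 11: x=[6.9951] v=[-0.6841]
Step 12: x=[6.8905] v=[-0.5230]
Step 13: x=[6.8229] v=[-0.3380]
Step 14: x=[6.7954] v=[-0.1375]
Step 15: x=[6.8093] v=[0.0693]
First v>=0 after going negative at step 15, time=3.0000

Answer: 3.0000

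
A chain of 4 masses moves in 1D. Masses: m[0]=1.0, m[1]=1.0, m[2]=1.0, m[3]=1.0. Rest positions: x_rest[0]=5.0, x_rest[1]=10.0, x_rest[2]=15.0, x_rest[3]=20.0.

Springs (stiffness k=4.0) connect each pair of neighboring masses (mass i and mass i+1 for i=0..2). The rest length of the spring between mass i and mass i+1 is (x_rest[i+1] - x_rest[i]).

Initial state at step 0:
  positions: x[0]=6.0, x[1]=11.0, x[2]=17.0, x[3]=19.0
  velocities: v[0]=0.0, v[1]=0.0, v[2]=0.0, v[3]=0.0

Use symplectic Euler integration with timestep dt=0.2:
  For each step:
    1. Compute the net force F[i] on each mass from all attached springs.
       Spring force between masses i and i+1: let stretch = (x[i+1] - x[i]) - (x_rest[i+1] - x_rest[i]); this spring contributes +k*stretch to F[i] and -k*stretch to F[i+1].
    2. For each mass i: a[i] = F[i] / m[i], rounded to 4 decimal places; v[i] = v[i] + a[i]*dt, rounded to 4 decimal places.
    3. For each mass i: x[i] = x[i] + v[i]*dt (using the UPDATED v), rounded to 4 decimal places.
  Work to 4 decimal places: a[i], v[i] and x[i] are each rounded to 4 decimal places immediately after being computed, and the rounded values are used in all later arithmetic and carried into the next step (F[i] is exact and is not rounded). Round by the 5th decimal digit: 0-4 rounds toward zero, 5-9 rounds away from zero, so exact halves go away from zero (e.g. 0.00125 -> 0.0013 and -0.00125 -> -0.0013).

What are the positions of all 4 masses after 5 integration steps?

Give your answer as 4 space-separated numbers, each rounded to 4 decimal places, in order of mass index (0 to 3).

Answer: 6.2687 10.3722 14.5640 21.7949

Derivation:
Step 0: x=[6.0000 11.0000 17.0000 19.0000] v=[0.0000 0.0000 0.0000 0.0000]
Step 1: x=[6.0000 11.1600 16.3600 19.4800] v=[0.0000 0.8000 -3.2000 2.4000]
Step 2: x=[6.0256 11.3264 15.3872 20.2608] v=[0.1280 0.8320 -4.8640 3.9040]
Step 3: x=[6.0993 11.2944 14.5444 21.0618] v=[0.3686 -0.1600 -4.2138 4.0051]
Step 4: x=[6.2042 10.9512 14.2244 21.6200] v=[0.5247 -1.7161 -1.5999 2.7912]
Step 5: x=[6.2687 10.3722 14.5640 21.7949] v=[0.3223 -2.8951 1.6980 0.8747]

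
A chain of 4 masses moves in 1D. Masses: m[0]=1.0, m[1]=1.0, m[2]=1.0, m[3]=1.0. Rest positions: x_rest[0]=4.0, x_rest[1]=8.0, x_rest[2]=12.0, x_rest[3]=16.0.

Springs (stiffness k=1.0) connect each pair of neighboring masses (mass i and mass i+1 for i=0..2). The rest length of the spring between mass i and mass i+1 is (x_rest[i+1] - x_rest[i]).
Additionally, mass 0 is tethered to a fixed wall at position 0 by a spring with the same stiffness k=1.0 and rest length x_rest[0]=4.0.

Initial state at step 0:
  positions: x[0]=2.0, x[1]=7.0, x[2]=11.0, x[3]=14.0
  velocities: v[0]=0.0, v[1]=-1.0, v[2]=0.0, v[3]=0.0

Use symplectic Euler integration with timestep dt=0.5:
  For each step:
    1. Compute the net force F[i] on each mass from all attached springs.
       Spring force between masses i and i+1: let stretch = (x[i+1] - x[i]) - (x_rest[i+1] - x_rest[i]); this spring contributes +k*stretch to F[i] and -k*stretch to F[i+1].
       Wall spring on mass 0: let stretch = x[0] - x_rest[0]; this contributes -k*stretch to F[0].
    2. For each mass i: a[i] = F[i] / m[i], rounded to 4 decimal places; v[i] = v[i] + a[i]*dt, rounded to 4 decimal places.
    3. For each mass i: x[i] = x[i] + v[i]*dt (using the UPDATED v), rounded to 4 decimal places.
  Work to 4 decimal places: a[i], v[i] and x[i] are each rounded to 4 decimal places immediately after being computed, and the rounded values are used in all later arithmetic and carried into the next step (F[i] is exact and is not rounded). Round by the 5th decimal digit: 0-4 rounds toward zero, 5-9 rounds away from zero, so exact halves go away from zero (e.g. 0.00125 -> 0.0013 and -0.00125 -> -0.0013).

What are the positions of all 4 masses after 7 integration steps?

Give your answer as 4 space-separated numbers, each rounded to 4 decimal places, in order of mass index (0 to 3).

Answer: 3.0157 7.9118 11.7788 13.7059

Derivation:
Step 0: x=[2.0000 7.0000 11.0000 14.0000] v=[0.0000 -1.0000 0.0000 0.0000]
Step 1: x=[2.7500 6.2500 10.7500 14.2500] v=[1.5000 -1.5000 -0.5000 0.5000]
Step 2: x=[3.6875 5.7500 10.2500 14.6250] v=[1.8750 -1.0000 -1.0000 0.7500]
Step 3: x=[4.2188 5.8594 9.7188 14.9063] v=[1.0625 0.2188 -1.0625 0.5625]
Step 4: x=[4.1055 6.5235 9.5196 14.8907] v=[-0.2266 1.3282 -0.3985 -0.0313]
Step 5: x=[3.5703 7.3322 9.9141 14.5323] v=[-1.0704 1.6173 0.7890 -0.7169]
Step 6: x=[3.0830 7.8459 10.8177 14.0193] v=[-0.9746 1.0273 1.8072 -1.0260]
Step 7: x=[3.0157 7.9118 11.7788 13.7059] v=[-0.1347 0.1318 1.9221 -0.6268]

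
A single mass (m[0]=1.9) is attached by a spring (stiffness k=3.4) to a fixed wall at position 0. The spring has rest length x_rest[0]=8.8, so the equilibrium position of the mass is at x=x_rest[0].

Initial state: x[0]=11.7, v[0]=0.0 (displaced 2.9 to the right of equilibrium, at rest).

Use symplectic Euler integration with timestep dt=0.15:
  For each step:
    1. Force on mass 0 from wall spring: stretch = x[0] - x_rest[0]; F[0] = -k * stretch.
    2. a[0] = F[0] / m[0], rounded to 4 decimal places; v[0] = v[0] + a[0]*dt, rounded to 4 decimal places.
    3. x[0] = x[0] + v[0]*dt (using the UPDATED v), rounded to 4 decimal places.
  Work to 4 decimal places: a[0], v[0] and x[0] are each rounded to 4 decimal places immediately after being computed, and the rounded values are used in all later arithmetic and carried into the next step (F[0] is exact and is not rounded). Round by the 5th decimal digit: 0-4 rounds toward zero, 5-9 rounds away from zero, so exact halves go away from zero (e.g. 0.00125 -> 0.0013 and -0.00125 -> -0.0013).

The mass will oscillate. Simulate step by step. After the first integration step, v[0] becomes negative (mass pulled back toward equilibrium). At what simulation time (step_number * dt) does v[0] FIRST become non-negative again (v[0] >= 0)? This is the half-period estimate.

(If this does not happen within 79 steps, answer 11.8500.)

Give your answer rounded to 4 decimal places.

Step 0: x=[11.7000] v=[0.0000]
Step 1: x=[11.5832] v=[-0.7784]
Step 2: x=[11.3544] v=[-1.5255]
Step 3: x=[11.0227] v=[-2.2112]
Step 4: x=[10.6015] v=[-2.8078]
Step 5: x=[10.1078] v=[-3.2914]
Step 6: x=[9.5614] v=[-3.6424]
Step 7: x=[8.9844] v=[-3.8468]
Step 8: x=[8.4000] v=[-3.8963]
Step 9: x=[7.8317] v=[-3.7889]
Step 10: x=[7.3024] v=[-3.5290]
Step 11: x=[6.8334] v=[-3.1270]
Step 12: x=[6.4435] v=[-2.5991]
Step 13: x=[6.1485] v=[-1.9666]
Step 14: x=[5.9603] v=[-1.2549]
Step 15: x=[5.8864] v=[-0.4927]
Step 16: x=[5.9298] v=[0.2894]
First v>=0 after going negative at step 16, time=2.4000

Answer: 2.4000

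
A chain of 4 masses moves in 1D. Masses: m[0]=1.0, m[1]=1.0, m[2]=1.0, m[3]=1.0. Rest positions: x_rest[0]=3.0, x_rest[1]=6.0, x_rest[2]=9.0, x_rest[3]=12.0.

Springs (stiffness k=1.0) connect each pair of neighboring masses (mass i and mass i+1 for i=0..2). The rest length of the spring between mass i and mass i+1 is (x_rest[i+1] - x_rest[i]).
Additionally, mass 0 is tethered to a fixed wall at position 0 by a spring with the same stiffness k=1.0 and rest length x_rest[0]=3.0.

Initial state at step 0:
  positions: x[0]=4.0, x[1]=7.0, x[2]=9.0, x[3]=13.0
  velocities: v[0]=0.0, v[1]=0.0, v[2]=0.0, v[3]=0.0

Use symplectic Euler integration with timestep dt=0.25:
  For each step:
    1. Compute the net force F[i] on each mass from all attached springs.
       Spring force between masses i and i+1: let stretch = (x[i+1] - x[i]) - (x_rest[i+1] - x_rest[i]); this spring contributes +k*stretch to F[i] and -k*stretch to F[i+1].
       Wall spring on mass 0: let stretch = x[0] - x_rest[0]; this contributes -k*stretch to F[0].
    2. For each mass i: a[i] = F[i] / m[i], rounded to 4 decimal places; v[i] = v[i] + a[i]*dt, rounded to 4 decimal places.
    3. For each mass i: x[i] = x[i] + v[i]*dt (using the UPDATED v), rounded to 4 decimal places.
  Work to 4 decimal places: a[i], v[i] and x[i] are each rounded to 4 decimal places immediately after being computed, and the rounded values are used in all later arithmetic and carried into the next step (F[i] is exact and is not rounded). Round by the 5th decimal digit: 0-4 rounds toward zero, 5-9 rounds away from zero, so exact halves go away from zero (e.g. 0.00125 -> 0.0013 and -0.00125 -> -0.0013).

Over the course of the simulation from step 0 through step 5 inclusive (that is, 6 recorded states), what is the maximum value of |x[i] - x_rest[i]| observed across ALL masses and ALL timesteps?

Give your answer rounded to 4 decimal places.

Answer: 1.1703

Derivation:
Step 0: x=[4.0000 7.0000 9.0000 13.0000] v=[0.0000 0.0000 0.0000 0.0000]
Step 1: x=[3.9375 6.9375 9.1250 12.9375] v=[-0.2500 -0.2500 0.5000 -0.2500]
Step 2: x=[3.8164 6.8242 9.3516 12.8242] v=[-0.4844 -0.4531 0.9063 -0.4531]
Step 3: x=[3.6448 6.6809 9.6373 12.6814] v=[-0.6866 -0.5732 1.1426 -0.5713]
Step 4: x=[3.4351 6.5326 9.9284 12.5358] v=[-0.8388 -0.5931 1.1645 -0.5823]
Step 5: x=[3.2043 6.4030 10.1703 12.4148] v=[-0.9232 -0.5185 0.9674 -0.4842]
Max displacement = 1.1703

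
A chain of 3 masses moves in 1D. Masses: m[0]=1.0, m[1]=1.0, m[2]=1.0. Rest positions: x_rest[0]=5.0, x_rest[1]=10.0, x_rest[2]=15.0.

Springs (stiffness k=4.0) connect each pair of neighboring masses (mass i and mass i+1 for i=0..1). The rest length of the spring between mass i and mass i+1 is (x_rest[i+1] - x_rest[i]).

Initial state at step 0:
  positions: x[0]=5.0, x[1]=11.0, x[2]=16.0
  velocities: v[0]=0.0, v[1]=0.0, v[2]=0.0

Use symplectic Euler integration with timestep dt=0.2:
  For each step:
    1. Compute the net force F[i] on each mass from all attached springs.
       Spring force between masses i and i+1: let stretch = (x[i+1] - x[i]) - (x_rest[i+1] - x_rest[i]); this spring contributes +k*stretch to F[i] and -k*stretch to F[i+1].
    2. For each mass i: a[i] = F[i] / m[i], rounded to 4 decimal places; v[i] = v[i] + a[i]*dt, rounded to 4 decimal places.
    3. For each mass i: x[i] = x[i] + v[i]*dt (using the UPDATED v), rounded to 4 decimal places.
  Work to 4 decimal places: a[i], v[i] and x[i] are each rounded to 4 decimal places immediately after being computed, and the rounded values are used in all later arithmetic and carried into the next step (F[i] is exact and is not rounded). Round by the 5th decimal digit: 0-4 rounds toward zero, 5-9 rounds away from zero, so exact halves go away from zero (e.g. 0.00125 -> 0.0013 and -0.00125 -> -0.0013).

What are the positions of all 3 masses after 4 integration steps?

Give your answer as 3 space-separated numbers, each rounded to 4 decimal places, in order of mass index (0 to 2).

Step 0: x=[5.0000 11.0000 16.0000] v=[0.0000 0.0000 0.0000]
Step 1: x=[5.1600 10.8400 16.0000] v=[0.8000 -0.8000 0.0000]
Step 2: x=[5.4288 10.5968 15.9744] v=[1.3440 -1.2160 -0.1280]
Step 3: x=[5.7245 10.3871 15.8884] v=[1.4784 -1.0483 -0.4301]
Step 4: x=[5.9662 10.3116 15.7222] v=[1.2085 -0.3773 -0.8311]

Answer: 5.9662 10.3116 15.7222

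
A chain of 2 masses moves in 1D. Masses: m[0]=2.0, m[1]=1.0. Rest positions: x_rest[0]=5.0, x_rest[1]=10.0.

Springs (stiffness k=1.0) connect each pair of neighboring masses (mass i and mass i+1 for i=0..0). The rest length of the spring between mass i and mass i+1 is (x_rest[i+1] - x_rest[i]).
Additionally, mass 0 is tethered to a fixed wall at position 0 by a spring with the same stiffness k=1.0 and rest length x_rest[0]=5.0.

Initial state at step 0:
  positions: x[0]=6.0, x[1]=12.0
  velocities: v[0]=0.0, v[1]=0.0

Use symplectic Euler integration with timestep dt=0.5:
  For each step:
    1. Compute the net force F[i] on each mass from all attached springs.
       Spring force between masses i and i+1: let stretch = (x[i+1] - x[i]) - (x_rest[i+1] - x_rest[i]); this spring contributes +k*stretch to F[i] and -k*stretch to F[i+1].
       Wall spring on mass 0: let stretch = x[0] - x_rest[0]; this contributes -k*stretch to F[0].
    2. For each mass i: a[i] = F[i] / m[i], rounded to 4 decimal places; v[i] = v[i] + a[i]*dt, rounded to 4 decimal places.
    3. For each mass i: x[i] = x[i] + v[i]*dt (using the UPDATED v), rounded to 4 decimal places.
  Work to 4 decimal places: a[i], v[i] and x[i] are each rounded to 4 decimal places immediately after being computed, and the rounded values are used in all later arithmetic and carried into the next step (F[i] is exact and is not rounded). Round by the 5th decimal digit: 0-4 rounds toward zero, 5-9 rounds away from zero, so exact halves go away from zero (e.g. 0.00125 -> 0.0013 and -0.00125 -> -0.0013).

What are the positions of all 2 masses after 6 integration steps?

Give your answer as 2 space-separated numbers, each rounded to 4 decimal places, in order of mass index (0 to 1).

Step 0: x=[6.0000 12.0000] v=[0.0000 0.0000]
Step 1: x=[6.0000 11.7500] v=[0.0000 -0.5000]
Step 2: x=[5.9688 11.3125] v=[-0.0625 -0.8750]
Step 3: x=[5.8594 10.7891] v=[-0.2188 -1.0469]
Step 4: x=[5.6338 10.2832] v=[-0.4513 -1.0118]
Step 5: x=[5.2851 9.8650] v=[-0.6974 -0.8365]
Step 6: x=[4.8483 9.5518] v=[-0.8737 -0.6265]

Answer: 4.8483 9.5518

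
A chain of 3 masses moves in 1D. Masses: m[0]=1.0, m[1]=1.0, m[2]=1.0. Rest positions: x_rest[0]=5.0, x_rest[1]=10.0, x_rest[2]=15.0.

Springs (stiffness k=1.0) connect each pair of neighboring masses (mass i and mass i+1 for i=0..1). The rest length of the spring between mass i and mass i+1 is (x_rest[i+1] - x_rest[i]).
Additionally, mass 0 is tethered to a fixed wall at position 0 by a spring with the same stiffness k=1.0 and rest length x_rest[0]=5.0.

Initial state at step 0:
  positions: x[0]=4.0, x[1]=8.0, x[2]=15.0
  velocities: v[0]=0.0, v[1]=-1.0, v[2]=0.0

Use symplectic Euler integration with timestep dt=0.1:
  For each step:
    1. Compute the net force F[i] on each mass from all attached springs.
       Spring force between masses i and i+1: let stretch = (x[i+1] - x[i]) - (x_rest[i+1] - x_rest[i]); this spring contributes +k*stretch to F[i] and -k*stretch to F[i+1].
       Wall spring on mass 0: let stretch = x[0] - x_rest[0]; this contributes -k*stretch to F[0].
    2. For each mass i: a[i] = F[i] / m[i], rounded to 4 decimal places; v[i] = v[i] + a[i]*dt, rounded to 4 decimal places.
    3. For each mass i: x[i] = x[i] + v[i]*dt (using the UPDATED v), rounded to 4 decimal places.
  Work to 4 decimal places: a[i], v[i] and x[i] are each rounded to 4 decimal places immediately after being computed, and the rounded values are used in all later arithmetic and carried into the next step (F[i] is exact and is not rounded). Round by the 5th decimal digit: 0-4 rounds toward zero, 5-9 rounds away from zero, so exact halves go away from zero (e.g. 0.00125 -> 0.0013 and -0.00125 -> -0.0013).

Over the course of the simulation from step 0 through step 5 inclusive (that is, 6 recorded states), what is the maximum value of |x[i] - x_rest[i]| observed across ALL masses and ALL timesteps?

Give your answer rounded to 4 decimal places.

Answer: 2.1160

Derivation:
Step 0: x=[4.0000 8.0000 15.0000] v=[0.0000 -1.0000 0.0000]
Step 1: x=[4.0000 7.9300 14.9800] v=[0.0000 -0.7000 -0.2000]
Step 2: x=[3.9993 7.8912 14.9395] v=[-0.0070 -0.3880 -0.4050]
Step 3: x=[3.9975 7.8840 14.8785] v=[-0.0177 -0.0724 -0.6098]
Step 4: x=[3.9946 7.9078 14.7976] v=[-0.0288 0.2384 -0.8093]
Step 5: x=[3.9909 7.9614 14.6978] v=[-0.0369 0.5361 -0.9983]
Max displacement = 2.1160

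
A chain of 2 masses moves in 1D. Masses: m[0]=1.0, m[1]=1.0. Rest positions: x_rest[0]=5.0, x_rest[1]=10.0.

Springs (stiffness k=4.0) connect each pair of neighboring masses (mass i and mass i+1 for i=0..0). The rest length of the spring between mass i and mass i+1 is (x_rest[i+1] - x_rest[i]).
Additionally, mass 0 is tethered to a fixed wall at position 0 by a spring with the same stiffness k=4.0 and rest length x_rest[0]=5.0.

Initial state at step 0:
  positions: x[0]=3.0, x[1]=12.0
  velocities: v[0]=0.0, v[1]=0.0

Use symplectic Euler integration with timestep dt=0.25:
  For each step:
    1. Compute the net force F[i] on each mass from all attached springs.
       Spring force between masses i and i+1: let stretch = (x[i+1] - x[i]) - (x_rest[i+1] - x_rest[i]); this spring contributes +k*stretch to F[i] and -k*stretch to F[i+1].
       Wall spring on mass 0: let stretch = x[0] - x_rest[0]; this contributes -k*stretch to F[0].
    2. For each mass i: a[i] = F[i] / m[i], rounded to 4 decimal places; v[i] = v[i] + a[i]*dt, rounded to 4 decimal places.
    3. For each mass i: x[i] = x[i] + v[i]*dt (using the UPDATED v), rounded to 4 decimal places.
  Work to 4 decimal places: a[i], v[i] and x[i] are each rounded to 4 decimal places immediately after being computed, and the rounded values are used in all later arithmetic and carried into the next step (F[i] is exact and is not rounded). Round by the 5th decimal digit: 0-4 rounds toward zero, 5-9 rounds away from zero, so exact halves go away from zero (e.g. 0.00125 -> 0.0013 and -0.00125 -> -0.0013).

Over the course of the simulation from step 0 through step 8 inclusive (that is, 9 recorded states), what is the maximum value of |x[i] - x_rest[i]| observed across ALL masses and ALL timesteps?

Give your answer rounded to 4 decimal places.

Answer: 2.7961

Derivation:
Step 0: x=[3.0000 12.0000] v=[0.0000 0.0000]
Step 1: x=[4.5000 11.0000] v=[6.0000 -4.0000]
Step 2: x=[6.5000 9.6250] v=[8.0000 -5.5000]
Step 3: x=[7.6563 8.7188] v=[4.6250 -3.6250]
Step 4: x=[7.1641 8.7969] v=[-1.9688 0.3125]
Step 5: x=[5.2891 9.7168] v=[-7.5001 3.6797]
Step 6: x=[3.1987 10.7798] v=[-8.3615 4.2520]
Step 7: x=[2.2039 11.1975] v=[-3.9791 1.6709]
Step 8: x=[2.9066 10.6168] v=[2.8106 -2.3227]
Max displacement = 2.7961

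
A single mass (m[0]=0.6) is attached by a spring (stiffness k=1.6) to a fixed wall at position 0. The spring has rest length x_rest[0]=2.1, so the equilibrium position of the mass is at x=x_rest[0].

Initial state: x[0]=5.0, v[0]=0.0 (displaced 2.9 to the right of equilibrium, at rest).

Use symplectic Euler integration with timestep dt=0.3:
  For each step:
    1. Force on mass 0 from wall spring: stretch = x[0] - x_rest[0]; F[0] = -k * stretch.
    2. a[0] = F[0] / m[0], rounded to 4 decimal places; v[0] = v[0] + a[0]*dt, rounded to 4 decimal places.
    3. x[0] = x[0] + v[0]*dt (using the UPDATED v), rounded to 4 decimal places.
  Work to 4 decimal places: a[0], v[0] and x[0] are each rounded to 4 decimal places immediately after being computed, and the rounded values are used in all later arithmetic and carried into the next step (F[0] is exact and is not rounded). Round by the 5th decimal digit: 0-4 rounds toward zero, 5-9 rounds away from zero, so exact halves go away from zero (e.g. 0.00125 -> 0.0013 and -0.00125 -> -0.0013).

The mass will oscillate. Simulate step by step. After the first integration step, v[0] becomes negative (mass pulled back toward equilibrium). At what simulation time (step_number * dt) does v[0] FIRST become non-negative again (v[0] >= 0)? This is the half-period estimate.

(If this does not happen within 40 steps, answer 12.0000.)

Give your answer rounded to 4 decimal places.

Step 0: x=[5.0000] v=[0.0000]
Step 1: x=[4.3040] v=[-2.3200]
Step 2: x=[3.0790] v=[-4.0832]
Step 3: x=[1.6191] v=[-4.8664]
Step 4: x=[0.2746] v=[-4.4817]
Step 5: x=[-0.6318] v=[-3.0214]
Step 6: x=[-0.8826] v=[-0.8360]
Step 7: x=[-0.4176] v=[1.5501]
First v>=0 after going negative at step 7, time=2.1000

Answer: 2.1000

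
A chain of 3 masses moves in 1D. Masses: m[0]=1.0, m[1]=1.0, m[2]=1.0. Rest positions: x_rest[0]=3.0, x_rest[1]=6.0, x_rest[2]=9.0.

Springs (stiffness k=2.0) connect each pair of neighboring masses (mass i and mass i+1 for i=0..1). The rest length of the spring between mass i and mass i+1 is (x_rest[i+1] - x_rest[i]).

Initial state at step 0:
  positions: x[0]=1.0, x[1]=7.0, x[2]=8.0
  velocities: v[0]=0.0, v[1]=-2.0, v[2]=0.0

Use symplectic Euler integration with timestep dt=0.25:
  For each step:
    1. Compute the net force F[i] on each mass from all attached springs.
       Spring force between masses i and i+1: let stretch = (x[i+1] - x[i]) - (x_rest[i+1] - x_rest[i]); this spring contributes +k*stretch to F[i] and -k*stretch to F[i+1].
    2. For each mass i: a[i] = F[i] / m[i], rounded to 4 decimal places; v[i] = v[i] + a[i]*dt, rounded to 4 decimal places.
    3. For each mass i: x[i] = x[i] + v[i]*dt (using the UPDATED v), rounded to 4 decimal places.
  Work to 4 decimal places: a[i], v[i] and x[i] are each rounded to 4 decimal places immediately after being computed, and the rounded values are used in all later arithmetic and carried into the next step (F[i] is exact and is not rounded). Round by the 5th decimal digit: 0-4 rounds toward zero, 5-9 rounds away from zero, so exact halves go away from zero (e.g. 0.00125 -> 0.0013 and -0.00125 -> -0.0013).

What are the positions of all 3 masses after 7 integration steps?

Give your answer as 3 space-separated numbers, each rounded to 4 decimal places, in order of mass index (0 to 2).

Step 0: x=[1.0000 7.0000 8.0000] v=[0.0000 -2.0000 0.0000]
Step 1: x=[1.3750 5.8750 8.2500] v=[1.5000 -4.5000 1.0000]
Step 2: x=[1.9375 4.4844 8.5781] v=[2.2500 -5.5625 1.3125]
Step 3: x=[2.4434 3.2871 8.7695] v=[2.0235 -4.7891 0.7657]
Step 4: x=[2.6798 2.6697 8.6506] v=[0.9454 -2.4698 -0.4755]
Step 5: x=[2.5399 2.8011 8.1591] v=[-0.5597 0.5257 -1.9660]
Step 6: x=[2.0576 3.5696 7.3729] v=[-1.9291 3.0741 -3.1450]
Step 7: x=[1.3893 4.6246 6.4862] v=[-2.6731 4.2198 -3.5467]

Answer: 1.3893 4.6246 6.4862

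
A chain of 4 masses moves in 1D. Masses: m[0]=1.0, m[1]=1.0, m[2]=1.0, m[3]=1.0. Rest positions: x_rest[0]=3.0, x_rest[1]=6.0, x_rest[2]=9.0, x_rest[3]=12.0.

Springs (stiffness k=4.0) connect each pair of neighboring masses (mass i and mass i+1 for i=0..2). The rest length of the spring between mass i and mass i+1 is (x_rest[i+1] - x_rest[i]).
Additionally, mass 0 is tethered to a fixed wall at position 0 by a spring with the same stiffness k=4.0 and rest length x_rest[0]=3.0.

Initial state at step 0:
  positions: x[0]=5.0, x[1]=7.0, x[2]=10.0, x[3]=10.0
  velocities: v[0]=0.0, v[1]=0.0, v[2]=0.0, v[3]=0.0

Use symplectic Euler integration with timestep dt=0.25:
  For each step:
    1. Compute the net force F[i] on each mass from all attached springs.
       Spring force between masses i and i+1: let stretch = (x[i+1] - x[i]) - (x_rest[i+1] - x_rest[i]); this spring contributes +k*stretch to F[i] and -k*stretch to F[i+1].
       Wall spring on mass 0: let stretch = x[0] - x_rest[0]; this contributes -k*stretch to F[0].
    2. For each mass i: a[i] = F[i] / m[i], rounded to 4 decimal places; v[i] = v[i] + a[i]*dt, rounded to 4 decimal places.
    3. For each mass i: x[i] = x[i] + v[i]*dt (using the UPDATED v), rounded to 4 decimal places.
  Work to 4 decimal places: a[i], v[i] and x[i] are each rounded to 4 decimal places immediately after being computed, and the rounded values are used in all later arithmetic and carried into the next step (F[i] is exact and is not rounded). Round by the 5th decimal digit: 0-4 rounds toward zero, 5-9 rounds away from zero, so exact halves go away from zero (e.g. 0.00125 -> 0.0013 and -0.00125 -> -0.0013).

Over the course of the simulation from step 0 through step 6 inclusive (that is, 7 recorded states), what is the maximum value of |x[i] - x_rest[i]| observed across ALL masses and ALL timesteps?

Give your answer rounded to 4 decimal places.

Step 0: x=[5.0000 7.0000 10.0000 10.0000] v=[0.0000 0.0000 0.0000 0.0000]
Step 1: x=[4.2500 7.2500 9.2500 10.7500] v=[-3.0000 1.0000 -3.0000 3.0000]
Step 2: x=[3.1875 7.2500 8.3750 11.8750] v=[-4.2500 0.0000 -3.5000 4.5000]
Step 3: x=[2.3438 6.5156 8.0938 12.8750] v=[-3.3750 -2.9375 -1.1250 4.0000]
Step 4: x=[1.9571 5.1328 8.6133 13.4297] v=[-1.5470 -5.5311 2.0780 2.2188]
Step 5: x=[1.8750 3.8262 9.4668 13.5303] v=[-0.3284 -5.2263 3.4139 0.4024]
Step 6: x=[1.8120 3.4420 9.9260 13.3650] v=[-0.2522 -1.5369 1.8368 -0.6611]
Max displacement = 2.5580

Answer: 2.5580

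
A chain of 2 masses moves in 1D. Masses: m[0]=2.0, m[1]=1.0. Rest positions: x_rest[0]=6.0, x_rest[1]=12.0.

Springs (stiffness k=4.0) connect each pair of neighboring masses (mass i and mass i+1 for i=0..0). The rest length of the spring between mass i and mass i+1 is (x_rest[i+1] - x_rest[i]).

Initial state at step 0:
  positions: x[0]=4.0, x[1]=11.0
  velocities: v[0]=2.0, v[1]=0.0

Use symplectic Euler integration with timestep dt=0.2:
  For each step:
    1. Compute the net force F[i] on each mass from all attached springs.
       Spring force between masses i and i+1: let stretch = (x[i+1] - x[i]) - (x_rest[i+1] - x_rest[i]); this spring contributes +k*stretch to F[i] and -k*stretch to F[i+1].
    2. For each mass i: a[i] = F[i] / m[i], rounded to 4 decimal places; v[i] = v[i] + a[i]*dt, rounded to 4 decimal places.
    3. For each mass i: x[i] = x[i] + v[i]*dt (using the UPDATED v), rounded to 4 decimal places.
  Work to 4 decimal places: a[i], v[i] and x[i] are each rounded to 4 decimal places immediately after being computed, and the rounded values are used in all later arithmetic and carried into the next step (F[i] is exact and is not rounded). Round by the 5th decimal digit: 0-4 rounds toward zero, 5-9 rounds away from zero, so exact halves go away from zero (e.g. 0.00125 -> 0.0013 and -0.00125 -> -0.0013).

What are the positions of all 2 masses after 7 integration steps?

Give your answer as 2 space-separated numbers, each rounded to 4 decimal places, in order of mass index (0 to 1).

Answer: 6.4003 11.7994

Derivation:
Step 0: x=[4.0000 11.0000] v=[2.0000 0.0000]
Step 1: x=[4.4800 10.8400] v=[2.4000 -0.8000]
Step 2: x=[4.9888 10.6224] v=[2.5440 -1.0880]
Step 3: x=[5.4683 10.4634] v=[2.3974 -0.7949]
Step 4: x=[5.8674 10.4652] v=[1.9954 0.0090]
Step 5: x=[6.1543 10.6914] v=[1.4345 1.1308]
Step 6: x=[6.3242 11.1516] v=[0.8493 2.3011]
Step 7: x=[6.4003 11.7994] v=[0.3803 3.2392]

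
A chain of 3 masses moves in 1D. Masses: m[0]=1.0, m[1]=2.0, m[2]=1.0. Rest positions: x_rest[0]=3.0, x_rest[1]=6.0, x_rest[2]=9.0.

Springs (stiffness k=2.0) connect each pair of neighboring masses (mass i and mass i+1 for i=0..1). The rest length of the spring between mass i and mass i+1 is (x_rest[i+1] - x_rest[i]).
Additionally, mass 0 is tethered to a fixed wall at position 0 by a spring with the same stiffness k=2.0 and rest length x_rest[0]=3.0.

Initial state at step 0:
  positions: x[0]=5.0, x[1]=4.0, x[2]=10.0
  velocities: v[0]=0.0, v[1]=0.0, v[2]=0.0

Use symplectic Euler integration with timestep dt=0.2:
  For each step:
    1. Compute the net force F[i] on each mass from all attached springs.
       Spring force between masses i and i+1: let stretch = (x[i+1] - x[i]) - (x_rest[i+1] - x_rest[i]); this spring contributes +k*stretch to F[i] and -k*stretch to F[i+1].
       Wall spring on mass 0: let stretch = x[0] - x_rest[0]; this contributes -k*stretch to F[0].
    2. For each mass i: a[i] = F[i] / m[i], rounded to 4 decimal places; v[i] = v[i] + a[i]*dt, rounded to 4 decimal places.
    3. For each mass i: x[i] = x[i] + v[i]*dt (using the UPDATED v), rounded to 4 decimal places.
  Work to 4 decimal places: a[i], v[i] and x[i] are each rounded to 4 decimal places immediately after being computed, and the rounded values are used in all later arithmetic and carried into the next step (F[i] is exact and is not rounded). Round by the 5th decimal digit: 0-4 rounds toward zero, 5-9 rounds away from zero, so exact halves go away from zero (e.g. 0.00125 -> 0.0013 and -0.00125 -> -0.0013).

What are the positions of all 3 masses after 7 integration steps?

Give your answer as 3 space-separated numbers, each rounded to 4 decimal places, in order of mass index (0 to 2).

Step 0: x=[5.0000 4.0000 10.0000] v=[0.0000 0.0000 0.0000]
Step 1: x=[4.5200 4.2800 9.7600] v=[-2.4000 1.4000 -1.2000]
Step 2: x=[3.6592 4.7888 9.3216] v=[-4.3040 2.5440 -2.1920]
Step 3: x=[2.5960 5.4337 8.7606] v=[-5.3158 3.2246 -2.8051]
Step 4: x=[1.5522 6.0982 8.1734] v=[-5.2191 3.3224 -2.9359]
Step 5: x=[0.7479 6.6638 7.6602] v=[-4.0216 2.8282 -2.5660]
Step 6: x=[0.3570 7.0327 7.3073] v=[-1.9544 1.8443 -1.7646]
Step 7: x=[0.4716 7.1455 7.1724] v=[0.5731 0.5641 -0.6744]

Answer: 0.4716 7.1455 7.1724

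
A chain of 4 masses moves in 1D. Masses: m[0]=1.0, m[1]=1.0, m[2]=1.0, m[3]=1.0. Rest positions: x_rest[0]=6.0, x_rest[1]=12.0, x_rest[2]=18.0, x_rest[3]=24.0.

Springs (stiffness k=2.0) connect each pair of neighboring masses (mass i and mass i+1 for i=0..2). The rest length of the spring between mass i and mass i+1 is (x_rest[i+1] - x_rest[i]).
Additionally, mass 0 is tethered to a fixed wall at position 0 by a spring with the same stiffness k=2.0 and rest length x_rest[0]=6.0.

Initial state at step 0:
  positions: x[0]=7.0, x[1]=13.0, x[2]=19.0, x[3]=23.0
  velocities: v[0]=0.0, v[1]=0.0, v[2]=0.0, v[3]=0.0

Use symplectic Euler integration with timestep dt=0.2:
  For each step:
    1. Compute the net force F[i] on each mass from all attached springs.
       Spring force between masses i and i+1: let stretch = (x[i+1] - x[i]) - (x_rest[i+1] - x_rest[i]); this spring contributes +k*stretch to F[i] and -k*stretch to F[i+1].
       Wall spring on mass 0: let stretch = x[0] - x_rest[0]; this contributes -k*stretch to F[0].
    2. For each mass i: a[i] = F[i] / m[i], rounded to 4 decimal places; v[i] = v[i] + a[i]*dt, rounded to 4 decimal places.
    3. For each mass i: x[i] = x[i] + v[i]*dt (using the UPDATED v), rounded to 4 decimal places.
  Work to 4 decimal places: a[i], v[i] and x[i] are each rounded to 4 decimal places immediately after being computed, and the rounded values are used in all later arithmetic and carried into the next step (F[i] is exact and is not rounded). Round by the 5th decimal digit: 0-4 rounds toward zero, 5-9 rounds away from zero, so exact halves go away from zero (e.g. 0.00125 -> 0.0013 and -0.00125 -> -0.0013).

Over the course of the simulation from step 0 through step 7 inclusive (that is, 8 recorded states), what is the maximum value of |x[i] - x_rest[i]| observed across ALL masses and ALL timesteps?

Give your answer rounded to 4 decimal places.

Step 0: x=[7.0000 13.0000 19.0000 23.0000] v=[0.0000 0.0000 0.0000 0.0000]
Step 1: x=[6.9200 13.0000 18.8400 23.1600] v=[-0.4000 0.0000 -0.8000 0.8000]
Step 2: x=[6.7728 12.9808 18.5584 23.4544] v=[-0.7360 -0.0960 -1.4080 1.4720]
Step 3: x=[6.5804 12.9112 18.2223 23.8371] v=[-0.9619 -0.3482 -1.6806 1.9136]
Step 4: x=[6.3681 12.7600 17.9105 24.2506] v=[-1.0617 -0.7561 -1.5591 2.0677]
Step 5: x=[6.1577 12.5095 17.6938 24.6369] v=[-1.0522 -1.2527 -1.0833 1.9317]
Step 6: x=[5.9628 12.1656 17.6178 24.9478] v=[-0.9746 -1.7197 -0.3798 1.5545]
Step 7: x=[5.7871 11.7616 17.6921 25.1523] v=[-0.8786 -2.0199 0.3713 1.0225]
Max displacement = 1.1523

Answer: 1.1523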